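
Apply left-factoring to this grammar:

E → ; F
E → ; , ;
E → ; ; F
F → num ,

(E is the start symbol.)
E → ; E'
E' → F
E' → , ;
E' → ; F
F → num ,

Left-factoring transforms A → αβ₁ | αβ₂ into A → αA' and A' → β₁ | β₂
(α is the longest common prefix among the alternatives). Repeat until
no nonterminal has two alternatives with a common prefix.

Round 1: E has alternatives sharing prefix ';'. Introduce E': E → ; E'
  Add: E' → F
  Add: E' → , ;
  Add: E' → ; F

No remaining common prefixes — done.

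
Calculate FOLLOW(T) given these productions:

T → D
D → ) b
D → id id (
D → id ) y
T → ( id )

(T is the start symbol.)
{ $ }

T is the start symbol, so $ ∈ FOLLOW(T).
T does not occur on any right-hand side.

Taking the union: FOLLOW(T) = { $ }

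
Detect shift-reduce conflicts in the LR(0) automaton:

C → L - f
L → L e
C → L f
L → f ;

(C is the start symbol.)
No shift-reduce conflicts

Augment with C' → C and build the canonical LR(0) collection (I0 = CLOSURE({[C' → . C]}), then GOTO on every symbol after a dot until no new states appear). It has 9 states:
  I0: { [C → . L - f], [C → . L f], [C' → . C], [L → . L e], [L → . f ;] }  — shift
  I1: { [C' → C .] }  — accept
  I2: { [C → L . - f], [C → L . f], [L → L . e] }  — shift
  I3: { [L → f . ;] }  — shift
  I4: { [L → f ; .] }  — reduce
  I5: { [C → L - . f] }  — shift
  I6: { [L → L e .] }  — reduce
  I7: { [C → L f .] }  — reduce
  I8: { [C → L - f .] }  — reduce

No state contains both a complete item and a shift item.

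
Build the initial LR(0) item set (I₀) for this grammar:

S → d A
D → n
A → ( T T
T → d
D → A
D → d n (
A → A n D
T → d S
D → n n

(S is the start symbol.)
First, augment the grammar with S' → S
I₀ = CLOSURE({ [S' → . S] }):
  [S' → . S] has the dot before S: add [S → . d A]
No further items can be added.

I₀ = { [S → . d A], [S' → . S] }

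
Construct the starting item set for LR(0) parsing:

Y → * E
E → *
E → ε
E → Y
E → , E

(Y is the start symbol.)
{ [Y → . * E], [Y' → . Y] }

First, augment the grammar with Y' → Y
I₀ = CLOSURE({ [Y' → . Y] }):
  [Y' → . Y] has the dot before Y: add [Y → . * E]
No further items can be added.

I₀ = { [Y → . * E], [Y' → . Y] }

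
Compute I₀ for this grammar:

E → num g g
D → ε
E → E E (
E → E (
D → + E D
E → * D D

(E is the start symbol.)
{ [E → . * D D], [E → . E (], [E → . E E (], [E → . num g g], [E' → . E] }

First, augment the grammar with E' → E
I₀ = CLOSURE({ [E' → . E] }):
  [E' → . E] has the dot before E: add [E → . num g g], [E → . E E (], [E → . E (], [E → . * D D]
No further items can be added.

I₀ = { [E → . * D D], [E → . E (], [E → . E E (], [E → . num g g], [E' → . E] }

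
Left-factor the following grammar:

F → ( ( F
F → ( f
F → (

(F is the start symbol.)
F → ( F'
F' → ( F
F' → f
F' → ε

Left-factoring transforms A → αβ₁ | αβ₂ into A → αA' and A' → β₁ | β₂
(α is the longest common prefix among the alternatives). Repeat until
no nonterminal has two alternatives with a common prefix.

Round 1: F has alternatives sharing prefix '('. Introduce F': F → ( F'
  Add: F' → ( F
  Add: F' → f
  Add: F' → ε

No remaining common prefixes — done.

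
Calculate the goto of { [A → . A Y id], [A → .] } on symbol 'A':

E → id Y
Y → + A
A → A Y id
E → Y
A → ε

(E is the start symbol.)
{ [A → A . Y id], [Y → . + A] }

GOTO(I, 'A') = CLOSURE({ [A → αX.β] : [A → α.Xβ] ∈ I, X = 'A' })

Items with dot before 'A', with the dot advanced:
  [A → . A Y id] → [A → A . Y id]
Closure of the advanced items:
  [A → A . Y id] has the dot before Y: add [Y → . + A]

GOTO = { [A → A . Y id], [Y → . + A] }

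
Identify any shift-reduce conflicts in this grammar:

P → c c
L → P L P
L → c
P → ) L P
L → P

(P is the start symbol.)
A shift-reduce conflict occurs when an LR(0) state has both:
  - a complete (reduce) item [A → α .] (dot at the end), and
  - a shift item [B → β . c γ] (dot before a terminal).

Augment with P' → P and build the canonical LR(0) collection (I0 = CLOSURE({[P' → . P]}), then GOTO on every symbol after a dot until no new states appear). It has 11 states:
  I0: { [P → . ) L P], [P → . c c], [P' → . P] }  — shift
  I1: { [L → . P L P], [L → . P], [L → . c], [P → ) . L P], [P → . ) L P], [P → . c c] }  — shift
  I2: { [P' → P .] }  — accept
  I3: { [P → c . c] }  — shift
  I4: { [P → c c .] }  — reduce
  I5: { [P → ) L . P], [P → . ) L P], [P → . c c] }  — shift
  I6: { [L → . P L P], [L → . P], [L → . c], [L → P . L P], [L → P .], [P → . ) L P], [P → . c c] }  — shift, reduce
  I7: { [L → c .], [P → c . c] }  — shift, reduce
  I8: { [L → P L . P], [P → . ) L P], [P → . c c] }  — shift
  I9: { [L → P L P .] }  — reduce
  I10: { [P → ) L P .] }  — reduce

I6 contains reduce item [L → P .] and shift items [L → . c], [P → . ) L P], [P → . c c] — shift-reduce conflict.
I7 contains reduce item [L → c .] and shift item [P → c . c] — shift-reduce conflict.

Answer: Yes — I6: [L → P .] vs [L → . c]; I7: [L → c .] vs [P → c . c]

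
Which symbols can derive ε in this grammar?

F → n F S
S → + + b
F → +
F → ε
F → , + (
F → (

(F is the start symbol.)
{ 'F' }

A non-terminal is nullable if it can derive ε (the empty string): either it has an ε-production, or it has a production whose right-hand side consists entirely of nullable non-terminals.

ε-productions: F → ε
So F is immediately nullable.
No further non-terminal can be added: every production for the remaining non-terminals contains a terminal or a non-nullable non-terminal.
Nullable = { 'F' }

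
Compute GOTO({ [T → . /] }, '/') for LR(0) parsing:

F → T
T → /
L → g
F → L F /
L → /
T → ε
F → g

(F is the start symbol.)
{ [T → / .] }

GOTO(I, '/') = CLOSURE({ [A → αX.β] : [A → α.Xβ] ∈ I, X = '/' })

Items with dot before '/', with the dot advanced:
  [T → . /] → [T → / .]
Closure adds nothing (no advanced item has the dot before a non-terminal).

GOTO = { [T → / .] }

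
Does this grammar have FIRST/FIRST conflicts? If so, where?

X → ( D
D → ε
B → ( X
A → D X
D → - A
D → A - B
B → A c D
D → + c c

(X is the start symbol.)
Yes. D → '-' A / D → A '-' B on { '-' }; D → A '-' B / D → '+' c c on { '+' }; B → '(' X / B → A c D on { '(' }

A FIRST/FIRST conflict occurs when two productions N → α and N → β for the same non-terminal have FIRST(α) ∩ FIRST(β) ≠ ∅ (with ε ∈ FIRST of a nullable right-hand side, so two nullable alternatives also conflict).

FIRST sets of the non-terminals at (or reachable through a nullable prefix from) the front of some alternative:
  FIRST(A) = { '(', '+', '-' }

Productions for D:
  D → ε: FIRST = { ε }
  D → - A: FIRST = { '-' }
  D → A - B: FIRST = { '(', '+', '-' }
  D → + c c: FIRST = { '+' }
Productions for B:
  B → ( X: FIRST = { '(' }
  B → A c D: FIRST = { '(', '+', '-' }
X, A have only one production, so no FIRST/FIRST conflict is possible there.

Conflict for D: D → - A and D → A - B
  Overlap: { '-' }
Conflict for D: D → A - B and D → + c c
  Overlap: { '+' }
Conflict for B: B → ( X and B → A c D
  Overlap: { '(' }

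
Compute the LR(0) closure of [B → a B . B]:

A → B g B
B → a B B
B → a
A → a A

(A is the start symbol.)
To compute CLOSURE, for each item [A → α.Bβ] where B is a non-terminal, add [B → .γ] for all productions B → γ; repeat for the newly added items until nothing changes.

Start with: [B → a B . B]
  [B → a B . B] has the dot before B: add [B → . a B B], [B → . a]
No further items can be added.

CLOSURE = { [B → . a B B], [B → . a], [B → a B . B] }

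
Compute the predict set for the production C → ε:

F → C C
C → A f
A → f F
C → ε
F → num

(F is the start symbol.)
PREDICT(C → ε) = (FIRST(RHS) \ {ε}) ∪ (FOLLOW(C) if ε ∈ FIRST(RHS), i.e. RHS ⇒* ε)
The right-hand side is ε (FIRST(ε) = { ε }), so the predict set is FOLLOW(C) = { $, 'f' }
PREDICT(C → ε) = { $, 'f' }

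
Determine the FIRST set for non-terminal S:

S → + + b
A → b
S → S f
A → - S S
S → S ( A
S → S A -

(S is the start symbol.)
To compute FIRST(S), examine every production with S on the left-hand side, reading each right-hand side left to right until a non-nullable symbol is reached.

From S → + + b:
  - '+' is a terminal: add '+' and stop
From S → S f:
  - S is the symbol being defined: contributes nothing new
    S is not nullable, so stop
From S → S ( A:
  - S is the symbol being defined: contributes nothing new
    S is not nullable, so stop
From S → S A -:
  - S is the symbol being defined: contributes nothing new
    S is not nullable, so stop

Collecting: FIRST(S) = { '+' }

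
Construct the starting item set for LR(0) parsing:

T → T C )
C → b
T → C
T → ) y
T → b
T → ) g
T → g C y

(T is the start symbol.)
{ [C → . b], [T → . ) g], [T → . ) y], [T → . C], [T → . T C )], [T → . b], [T → . g C y], [T' → . T] }

First, augment the grammar with T' → T
I₀ = CLOSURE({ [T' → . T] }):
  [T' → . T] has the dot before T: add [T → . T C )], [T → . C], [T → . ) y], [T → . b], [T → . ) g], [T → . g C y]
  [T → . C] has the dot before C: add [C → . b]
No further items can be added.

I₀ = { [C → . b], [T → . ) g], [T → . ) y], [T → . C], [T → . T C )], [T → . b], [T → . g C y], [T' → . T] }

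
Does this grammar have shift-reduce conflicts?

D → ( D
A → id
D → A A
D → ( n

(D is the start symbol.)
Augment with D' → D and build the canonical LR(0) collection (I0 = CLOSURE({[D' → . D]}), then GOTO on every symbol after a dot until no new states appear). It has 8 states:
  I0: { [A → . id], [D → . ( D], [D → . ( n], [D → . A A], [D' → . D] }  — shift
  I1: { [A → . id], [D → ( . D], [D → ( . n], [D → . ( D], [D → . ( n], [D → . A A] }  — shift
  I2: { [A → . id], [D → A . A] }  — shift
  I3: { [D' → D .] }  — accept
  I4: { [A → id .] }  — reduce
  I5: { [D → A A .] }  — reduce
  I6: { [D → ( D .] }  — reduce
  I7: { [D → ( n .] }  — reduce

No state contains both a complete item and a shift item.

Answer: No shift-reduce conflicts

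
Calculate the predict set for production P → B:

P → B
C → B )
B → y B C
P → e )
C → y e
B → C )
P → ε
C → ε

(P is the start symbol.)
{ ')', 'y' }

PREDICT(P → B) = (FIRST(RHS) \ {ε}) ∪ (FOLLOW(P) if ε ∈ FIRST(RHS), i.e. RHS ⇒* ε)
FIRST(B) = { ')', 'y' }
FIRST(B) = { ')', 'y' }
ε ∉ FIRST(B), so FOLLOW(P) is not added.
PREDICT(P → B) = { ')', 'y' }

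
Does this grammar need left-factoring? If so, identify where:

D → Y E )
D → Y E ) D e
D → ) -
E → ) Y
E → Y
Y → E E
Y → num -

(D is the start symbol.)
Yes, D has productions with common prefix 'Y E )'

Left-factoring is needed when two productions for the same non-terminal
share a common prefix on the right-hand side.

Productions for D:
  D → Y E )
  D → Y E ) D e
  D → ) -
Productions for E:
  E → ) Y
  E → Y
Productions for Y:
  Y → E E
  Y → num -

Found common prefix 'Y E )' in productions for D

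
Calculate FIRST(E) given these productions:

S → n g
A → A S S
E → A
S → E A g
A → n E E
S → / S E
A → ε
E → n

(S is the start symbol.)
{ '/', 'g', 'n', ε }

FIRST sets of the other non-terminals involved (by the same procedure, iterated to a fixed point):
  FIRST(A) = { '/', 'g', 'n', ε }

From E → A:
  - A is a non-terminal: add FIRST(A) \ {ε} = { '/', 'g', 'n' }
    A is nullable and nothing follows, so the whole right-hand side can vanish: ε ∈ FIRST(E)
From E → n:
  - n is a terminal: add 'n' and stop

Collecting: FIRST(E) = { '/', 'g', 'n', ε }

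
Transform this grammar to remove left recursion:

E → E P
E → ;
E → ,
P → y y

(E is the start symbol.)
E is directly left-recursive. The standard transformation for
  A → A α₁ | ... | A α_m | β₁ | ... | β_n
is
  A  → β₁ A' | ... | β_n A'
  A' → α₁ A' | ... | α_m A' | ε

E → ; becomes E → ; E'
E → , becomes E → , E'
E → E P becomes E' → P E'
Add E' → ε

Productions for other non-terminals are unchanged:
  P → y y

Resulting grammar:
E → ; E'
E → , E'
E' → P E'
E' → ε
P → y y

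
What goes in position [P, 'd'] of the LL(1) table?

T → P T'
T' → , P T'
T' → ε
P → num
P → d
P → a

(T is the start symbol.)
To find M[P, 'd'], we find productions for P where 'd' is in the predict set (PREDICT(N → α) = (FIRST(α) \ {ε}) ∪ (FOLLOW(N) if α ⇒* ε)).

P → num: PREDICT = { 'num' }
P → d: PREDICT = { 'd' }
  'd' is in predict set, so this production goes in M[P, 'd']
P → a: PREDICT = { 'a' }

M[P, 'd'] = P → d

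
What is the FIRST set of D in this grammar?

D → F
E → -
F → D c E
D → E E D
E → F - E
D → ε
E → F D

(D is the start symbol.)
To compute FIRST(D), examine every production with D on the left-hand side, reading each right-hand side left to right until a non-nullable symbol is reached.

FIRST sets of the other non-terminals involved (by the same procedure, iterated to a fixed point):
  FIRST(F) = { '-', 'c' }
  FIRST(E) = { '-', 'c' }

From D → F:
  - F is a non-terminal: add FIRST(F) \ {ε} = { '-', 'c' }
    F is not nullable, so stop
From D → E E D:
  - E is a non-terminal: add FIRST(E) \ {ε} = { '-', 'c' }
    E is not nullable, so stop
From D → ε:
  - ε-production, so ε ∈ FIRST(D)

Collecting: FIRST(D) = { '-', 'c', ε }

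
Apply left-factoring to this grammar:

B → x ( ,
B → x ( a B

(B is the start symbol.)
B → x ( B'
B' → ,
B' → a B

Left-factoring transforms A → αβ₁ | αβ₂ into A → αA' and A' → β₁ | β₂
(α is the longest common prefix among the alternatives). Repeat until
no nonterminal has two alternatives with a common prefix.

Round 1: B has alternatives sharing prefix 'x ('. Introduce B': B → x ( B'
  Add: B' → ,
  Add: B' → a B

No remaining common prefixes — done.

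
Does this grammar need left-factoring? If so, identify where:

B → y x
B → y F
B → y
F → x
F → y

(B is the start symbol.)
Left-factoring is needed when two productions for the same non-terminal
share a common prefix on the right-hand side.

Productions for B:
  B → y x
  B → y F
  B → y
Productions for F:
  F → x
  F → y

Found common prefix 'y' in productions for B

Answer: Yes, B has productions with common prefix 'y'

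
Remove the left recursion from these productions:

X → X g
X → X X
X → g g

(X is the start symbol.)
X is directly left-recursive. The standard transformation for
  A → A α₁ | ... | A α_m | β₁ | ... | β_n
is
  A  → β₁ A' | ... | β_n A'
  A' → α₁ A' | ... | α_m A' | ε

X → g g becomes X → g g X'
X → X g becomes X' → g X'
X → X X becomes X' → X X'
Add X' → ε

Resulting grammar:
X → g g X'
X' → g X'
X' → X X'
X' → ε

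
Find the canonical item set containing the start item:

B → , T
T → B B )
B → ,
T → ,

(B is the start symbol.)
{ [B → . , T], [B → . ,], [B' → . B] }

First, augment the grammar with B' → B
I₀ = CLOSURE({ [B' → . B] }):
  [B' → . B] has the dot before B: add [B → . , T], [B → . ,]
No further items can be added.

I₀ = { [B → . , T], [B → . ,], [B' → . B] }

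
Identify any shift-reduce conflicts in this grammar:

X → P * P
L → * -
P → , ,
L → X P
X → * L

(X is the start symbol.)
A shift-reduce conflict occurs when an LR(0) state has both:
  - a complete (reduce) item [A → α .] (dot at the end), and
  - a shift item [B → β . c γ] (dot before a terminal).

Augment with X' → X and build the canonical LR(0) collection (I0 = CLOSURE({[X' → . X]}), then GOTO on every symbol after a dot until no new states appear). It has 13 states:
  I0: { [P → . , ,], [X → . * L], [X → . P * P], [X' → . X] }  — shift
  I1: { [L → . * -], [L → . X P], [P → . , ,], [X → * . L], [X → . * L], [X → . P * P] }  — shift
  I2: { [P → , . ,] }  — shift
  I3: { [X → P . * P] }  — shift
  I4: { [X' → X .] }  — accept
  I5: { [P → . , ,], [X → P * . P] }  — shift
  I6: { [X → P * P .] }  — reduce
  I7: { [P → , , .] }  — reduce
  I8: { [L → * . -], [L → . * -], [L → . X P], [P → . , ,], [X → * . L], [X → . * L], [X → . P * P] }  — shift
  I9: { [X → * L .] }  — reduce
  I10: { [L → X . P], [P → . , ,] }  — shift
  I11: { [L → X P .] }  — reduce
  I12: { [L → * - .] }  — reduce

No state contains both a complete item and a shift item.

Answer: No shift-reduce conflicts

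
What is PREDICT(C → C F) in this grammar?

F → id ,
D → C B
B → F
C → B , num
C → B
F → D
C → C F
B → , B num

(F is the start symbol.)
{ ',', 'id' }

PREDICT(C → C F) = (FIRST(RHS) \ {ε}) ∪ (FOLLOW(C) if ε ∈ FIRST(RHS), i.e. RHS ⇒* ε)
FIRST(C) = { ',', 'id' }
FIRST(C F) = { ',', 'id' }
ε ∉ FIRST(C F), so FOLLOW(C) is not added.
PREDICT(C → C F) = { ',', 'id' }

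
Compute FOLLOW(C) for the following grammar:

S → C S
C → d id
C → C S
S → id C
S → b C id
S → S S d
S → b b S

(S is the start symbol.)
{ $, 'b', 'd', 'id' }

In S → C S: C is followed by S, add FIRST(S) \ {ε} = { 'b', 'd', 'id' }
In C → C S: C is followed by S, add FIRST(S) \ {ε} = { 'b', 'd', 'id' }
In S → id C: C is at the end, add FOLLOW(S)
In S → b C id: C is followed by id, add FIRST(id) \ {ε} = { 'id' }

The FOLLOW sets referred to above (computed the same way, to a fixed point):
  FOLLOW(S) = { $, 'b', 'd', 'id' }

Taking the union: FOLLOW(C) = { $, 'b', 'd', 'id' }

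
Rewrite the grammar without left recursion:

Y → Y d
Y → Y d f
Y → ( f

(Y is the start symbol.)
Y → ( f Y'
Y' → d Y'
Y' → d f Y'
Y' → ε

Y is directly left-recursive. The standard transformation for
  A → A α₁ | ... | A α_m | β₁ | ... | β_n
is
  A  → β₁ A' | ... | β_n A'
  A' → α₁ A' | ... | α_m A' | ε

Y → ( f becomes Y → ( f Y'
Y → Y d becomes Y' → d Y'
Y → Y d f becomes Y' → d f Y'
Add Y' → ε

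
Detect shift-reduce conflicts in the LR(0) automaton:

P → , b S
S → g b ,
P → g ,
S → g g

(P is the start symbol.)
A shift-reduce conflict occurs when an LR(0) state has both:
  - a complete (reduce) item [A → α .] (dot at the end), and
  - a shift item [B → β . c γ] (dot before a terminal).

Augment with P' → P and build the canonical LR(0) collection (I0 = CLOSURE({[P' → . P]}), then GOTO on every symbol after a dot until no new states appear). It has 11 states:
  I0: { [P → . , b S], [P → . g ,], [P' → . P] }  — shift
  I1: { [P → , . b S] }  — shift
  I2: { [P' → P .] }  — accept
  I3: { [P → g . ,] }  — shift
  I4: { [P → g , .] }  — reduce
  I5: { [P → , b . S], [S → . g b ,], [S → . g g] }  — shift
  I6: { [P → , b S .] }  — reduce
  I7: { [S → g . b ,], [S → g . g] }  — shift
  I8: { [S → g b . ,] }  — shift
  I9: { [S → g g .] }  — reduce
  I10: { [S → g b , .] }  — reduce

No state contains both a complete item and a shift item.

Answer: No shift-reduce conflicts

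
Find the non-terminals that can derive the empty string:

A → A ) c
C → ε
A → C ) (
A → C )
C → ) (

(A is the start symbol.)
{ 'C' }

A non-terminal is nullable if it can derive ε (the empty string): either it has an ε-production, or it has a production whose right-hand side consists entirely of nullable non-terminals.

ε-productions: C → ε
So C is immediately nullable.
No further non-terminal can be added: every production for the remaining non-terminals contains a terminal or a non-nullable non-terminal.
Nullable = { 'C' }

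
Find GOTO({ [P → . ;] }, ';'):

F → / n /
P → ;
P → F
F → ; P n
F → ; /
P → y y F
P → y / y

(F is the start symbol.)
GOTO(I, ';') = CLOSURE({ [A → αX.β] : [A → α.Xβ] ∈ I, X = ';' })

Items with dot before ';', with the dot advanced:
  [P → . ;] → [P → ; .]
Closure adds nothing (no advanced item has the dot before a non-terminal).

GOTO = { [P → ; .] }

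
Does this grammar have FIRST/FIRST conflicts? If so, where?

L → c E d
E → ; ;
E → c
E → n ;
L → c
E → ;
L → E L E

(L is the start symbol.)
FIRST sets of the non-terminals at (or reachable through a nullable prefix from) the front of some alternative:
  FIRST(E) = { ';', 'c', 'n' }

Productions for L:
  L → c E d: FIRST = { 'c' }
  L → c: FIRST = { 'c' }
  L → E L E: FIRST = { ';', 'c', 'n' }
Productions for E:
  E → ; ;: FIRST = { ';' }
  E → c: FIRST = { 'c' }
  E → n ;: FIRST = { 'n' }
  E → ;: FIRST = { ';' }

Conflict for L: L → c E d and L → c
  Overlap: { 'c' }
Conflict for L: L → c E d and L → E L E
  Overlap: { 'c' }
Conflict for L: L → c and L → E L E
  Overlap: { 'c' }
Conflict for E: E → ; ; and E → ;
  Overlap: { ';' }

Answer: Yes. L → c E d / L → c on { 'c' }; L → c E d / L → E L E on { 'c' }; L → c / L → E L E on { 'c' }; E → ';' ';' / E → ';' on { ';' }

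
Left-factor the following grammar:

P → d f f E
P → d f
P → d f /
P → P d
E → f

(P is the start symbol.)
P → d f P'
P' → f E
P' → ε
P' → /
P → P d
E → f

Left-factoring transforms A → αβ₁ | αβ₂ into A → αA' and A' → β₁ | β₂
(α is the longest common prefix among the alternatives). Repeat until
no nonterminal has two alternatives with a common prefix.

Round 1: P has alternatives sharing prefix 'd f'. Introduce P': P → d f P'
  Add: P' → f E
  Add: P' → ε
  Add: P' → /

No remaining common prefixes — done.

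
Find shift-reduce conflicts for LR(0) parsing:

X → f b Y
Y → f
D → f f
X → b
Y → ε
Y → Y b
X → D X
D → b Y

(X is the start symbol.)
Yes — I3: [X → b .] vs [Y → . f]; I5: [Y → .] vs [Y → . f]; I7: [X → f b Y .] vs [Y → Y . b]; I10: [D → b Y .] vs [Y → Y . b]

Augment with X' → X and build the canonical LR(0) collection (I0 = CLOSURE({[X' → . X]}), then GOTO on every symbol after a dot until no new states appear). It has 12 states:
  I0: { [D → . b Y], [D → . f f], [X → . D X], [X → . b], [X → . f b Y], [X' → . X] }  — shift
  I1: { [D → . b Y], [D → . f f], [X → . D X], [X → . b], [X → . f b Y], [X → D . X] }  — shift
  I2: { [X' → X .] }  — accept
  I3: { [D → b . Y], [X → b .], [Y → . Y b], [Y → . f], [Y → .] }  — shift, 2 reduces
  I4: { [D → f . f], [X → f . b Y] }  — shift
  I5: { [X → f b . Y], [Y → . Y b], [Y → . f], [Y → .] }  — shift, reduce
  I6: { [D → f f .] }  — reduce
  I7: { [X → f b Y .], [Y → Y . b] }  — shift, reduce
  I8: { [Y → f .] }  — reduce
  I9: { [Y → Y b .] }  — reduce
  I10: { [D → b Y .], [Y → Y . b] }  — shift, reduce
  I11: { [X → D X .] }  — reduce

I3 contains reduce items [X → b .], [Y → .] and shift item [Y → . f] — shift-reduce conflict.
I5 contains reduce item [Y → .] and shift item [Y → . f] — shift-reduce conflict.
I7 contains reduce item [X → f b Y .] and shift item [Y → Y . b] — shift-reduce conflict.
I10 contains reduce item [D → b Y .] and shift item [Y → Y . b] — shift-reduce conflict.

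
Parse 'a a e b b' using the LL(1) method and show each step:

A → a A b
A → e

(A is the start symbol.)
LL(1) parsing maintains a stack (initially the start symbol over $) and the input. At each step: if the stack top is a terminal, match it against the current input token; if it is a non-terminal N, replace it with the RHS of M[N, lookahead] (the unique production whose predict set contains the lookahead).

Stack is shown with the top on the left.

Stack      Input        Action
------------------------------
A $        a a e b b $  output A → a A b
a A b $    a a e b b $  match 'a'
A b $      a e b b $    output A → a A b
a A b b $  a e b b $    match 'a'
A b b $    e b b $      output A → e
e b b $    e b b $      match 'e'
b b $      b b $        match 'b'
b $        b $          match 'b'
$          $            accept

The string is accepted.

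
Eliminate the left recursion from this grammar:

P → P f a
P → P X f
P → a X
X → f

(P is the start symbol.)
P → a X P'
P' → f a P'
P' → X f P'
P' → ε
X → f

P is directly left-recursive. The standard transformation for
  A → A α₁ | ... | A α_m | β₁ | ... | β_n
is
  A  → β₁ A' | ... | β_n A'
  A' → α₁ A' | ... | α_m A' | ε

P → a X becomes P → a X P'
P → P f a becomes P' → f a P'
P → P X f becomes P' → X f P'
Add P' → ε

Productions for other non-terminals are unchanged:
  X → f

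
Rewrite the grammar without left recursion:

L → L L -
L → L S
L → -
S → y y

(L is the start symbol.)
L → - L'
L' → L - L'
L' → S L'
L' → ε
S → y y

L is directly left-recursive. The standard transformation for
  A → A α₁ | ... | A α_m | β₁ | ... | β_n
is
  A  → β₁ A' | ... | β_n A'
  A' → α₁ A' | ... | α_m A' | ε

L → - becomes L → - L'
L → L L - becomes L' → L - L'
L → L S becomes L' → S L'
Add L' → ε

Productions for other non-terminals are unchanged:
  S → y y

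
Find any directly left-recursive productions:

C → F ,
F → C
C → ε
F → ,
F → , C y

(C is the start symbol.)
C → F ,: starts with F
F → C: starts with C
C → ε: starts with ε
F → ,: starts with ','
F → , C y: starts with ','

No direct left recursion found.

Answer: No direct left recursion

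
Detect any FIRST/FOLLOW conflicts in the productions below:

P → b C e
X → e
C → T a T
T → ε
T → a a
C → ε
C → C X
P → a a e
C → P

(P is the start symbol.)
Yes. C → C X with FOLLOW(C) on { 'e' }; T → a a with FOLLOW(T) on { 'a' }

Nullable non-terminals: C, T.
FIRST sets used below: FIRST(T) = { 'a', ε }, FIRST(C) = { 'a', 'b', 'e', ε }, FIRST(X) = { 'e' }, FIRST(P) = { 'a', 'b' }

C: nullable alternative(s) C → ε; FOLLOW(C) = { 'e' }
  C → T a T: FIRST \ {ε} = { 'a' } — disjoint from FOLLOW(C)
  C → ε: FIRST \ {ε} = { } — this is the only nullable alternative, skip
  C → C X: FIRST \ {ε} = { 'a', 'b', 'e' } — overlaps FOLLOW(C) on { 'e' }: CONFLICT
  C → P: FIRST \ {ε} = { 'a', 'b' } — disjoint from FOLLOW(C)

T: nullable alternative(s) T → ε; FOLLOW(T) = { 'a', 'e' }
  T → ε: FIRST \ {ε} = { } — this is the only nullable alternative, skip
  T → a a: FIRST \ {ε} = { 'a' } — overlaps FOLLOW(T) on { 'a' }: CONFLICT

P, X have no nullable alternative, so no FIRST/FOLLOW check is needed there.

So the grammar has 2 FIRST/FOLLOW conflicts (marked CONFLICT above).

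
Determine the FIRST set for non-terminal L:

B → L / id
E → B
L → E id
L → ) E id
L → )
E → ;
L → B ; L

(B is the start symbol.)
{ ')', ';' }

To compute FIRST(L), examine every production with L on the left-hand side, reading each right-hand side left to right until a non-nullable symbol is reached.

FIRST sets of the other non-terminals involved (by the same procedure, iterated to a fixed point):
  FIRST(E) = { ')', ';' }
  FIRST(B) = { ')', ';' }

From L → E id:
  - E is a non-terminal: add FIRST(E) \ {ε} = { ')', ';' }
    E is not nullable, so stop
From L → ) E id:
  - ')' is a terminal: add ')' and stop
From L → ):
  - ')' is a terminal: add ')' and stop
From L → B ; L:
  - B is a non-terminal: add FIRST(B) \ {ε} = { ')', ';' }
    B is not nullable, so stop

Collecting: FIRST(L) = { ')', ';' }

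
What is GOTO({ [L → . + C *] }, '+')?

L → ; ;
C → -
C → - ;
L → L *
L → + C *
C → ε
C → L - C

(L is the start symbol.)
{ [C → . - ;], [C → . -], [C → . L - C], [C → .], [L → + . C *], [L → . + C *], [L → . ; ;], [L → . L *] }

GOTO(I, '+') = CLOSURE({ [A → αX.β] : [A → α.Xβ] ∈ I, X = '+' })

Items with dot before '+', with the dot advanced:
  [L → . + C *] → [L → + . C *]
Closure of the advanced items:
  [L → + . C *] has the dot before C: add [C → . -], [C → . - ;], [C → .], [C → . L - C]
  [C → . L - C] has the dot before L: add [L → . ; ;], [L → . L *], [L → . + C *]

GOTO = { [C → . - ;], [C → . -], [C → . L - C], [C → .], [L → + . C *], [L → . + C *], [L → . ; ;], [L → . L *] }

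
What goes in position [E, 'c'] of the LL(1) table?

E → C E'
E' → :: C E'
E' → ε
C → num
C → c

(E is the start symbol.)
To find M[E, 'c'], we find productions for E where 'c' is in the predict set (PREDICT(N → α) = (FIRST(α) \ {ε}) ∪ (FOLLOW(N) if α ⇒* ε)).

Relevant sets:
  FIRST(C) = { 'c', 'num' }

E → C E': PREDICT = { 'c', 'num' }
  'c' is in predict set, so this production goes in M[E, 'c']

M[E, 'c'] = E → C E'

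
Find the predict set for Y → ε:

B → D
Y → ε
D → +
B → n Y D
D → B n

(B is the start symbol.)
PREDICT(Y → ε) = (FIRST(RHS) \ {ε}) ∪ (FOLLOW(Y) if ε ∈ FIRST(RHS), i.e. RHS ⇒* ε)
The right-hand side is ε (FIRST(ε) = { ε }), so the predict set is FOLLOW(Y) = { '+', 'n' }
PREDICT(Y → ε) = { '+', 'n' }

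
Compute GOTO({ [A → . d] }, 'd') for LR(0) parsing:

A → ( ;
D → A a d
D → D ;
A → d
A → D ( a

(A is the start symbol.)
GOTO(I, 'd') = CLOSURE({ [A → αX.β] : [A → α.Xβ] ∈ I, X = 'd' })

Items with dot before 'd', with the dot advanced:
  [A → . d] → [A → d .]
Closure adds nothing (no advanced item has the dot before a non-terminal).

GOTO = { [A → d .] }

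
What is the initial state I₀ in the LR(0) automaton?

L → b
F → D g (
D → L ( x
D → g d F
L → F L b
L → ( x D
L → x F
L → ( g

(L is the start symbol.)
{ [D → . L ( x], [D → . g d F], [F → . D g (], [L → . ( g], [L → . ( x D], [L → . F L b], [L → . b], [L → . x F], [L' → . L] }

First, augment the grammar with L' → L
I₀ = CLOSURE({ [L' → . L] }):
  [L' → . L] has the dot before L: add [L → . b], [L → . F L b], [L → . ( x D], [L → . x F], [L → . ( g]
  [L → . F L b] has the dot before F: add [F → . D g (]
  [F → . D g (] has the dot before D: add [D → . L ( x], [D → . g d F]
No further items can be added.

I₀ = { [D → . L ( x], [D → . g d F], [F → . D g (], [L → . ( g], [L → . ( x D], [L → . F L b], [L → . b], [L → . x F], [L' → . L] }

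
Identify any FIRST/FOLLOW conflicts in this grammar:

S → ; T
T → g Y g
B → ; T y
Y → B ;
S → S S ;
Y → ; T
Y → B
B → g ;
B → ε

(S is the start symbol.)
A FIRST/FOLLOW conflict occurs when a non-terminal N has a nullable alternative N → β (β ⇒* ε) and another alternative N → α with FIRST(α) ∩ FOLLOW(N) ≠ ∅: on such a lookahead the parser cannot decide between expanding α and letting N vanish via β.

Nullable non-terminals: B, Y.
FIRST sets used below: FIRST(B) = { ';', 'g', ε }

B: nullable alternative(s) B → ε; FOLLOW(B) = { ';', 'g' }
  B → ; T y: FIRST \ {ε} = { ';' } — overlaps FOLLOW(B) on { ';' }: CONFLICT
  B → g ;: FIRST \ {ε} = { 'g' } — overlaps FOLLOW(B) on { 'g' }: CONFLICT
  B → ε: FIRST \ {ε} = { } — this is the only nullable alternative, skip

Y: nullable alternative(s) Y → B; FOLLOW(Y) = { 'g' }
  Y → B ;: FIRST \ {ε} = { ';', 'g' } — overlaps FOLLOW(Y) on { 'g' }: CONFLICT
  Y → ; T: FIRST \ {ε} = { ';' } — disjoint from FOLLOW(Y)
  Y → B: FIRST \ {ε} = { ';', 'g' } — this is the only nullable alternative, skip

S, T have no nullable alternative, so no FIRST/FOLLOW check is needed there.

So the grammar has 3 FIRST/FOLLOW conflicts (marked CONFLICT above).

Answer: Yes. B → ';' T y with FOLLOW(B) on { ';' }; B → g ';' with FOLLOW(B) on { 'g' }; Y → B ';' with FOLLOW(Y) on { 'g' }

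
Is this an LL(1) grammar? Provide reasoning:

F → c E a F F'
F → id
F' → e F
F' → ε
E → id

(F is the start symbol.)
A grammar is LL(1) if for each non-terminal N with multiple productions, the predict sets of those productions are pairwise disjoint, where PREDICT(N → α) = (FIRST(α) \ {ε}) ∪ (FOLLOW(N) if α ⇒* ε).

Relevant sets:
  FOLLOW(F') = { $, 'e' }

For F:
  PREDICT(F → c E a F F') = { 'c' }
  PREDICT(F → id) = { 'id' }
For F':
  PREDICT(F' → e F) = { 'e' }
  PREDICT(F' → ε) = { $, 'e' }
E has a single production, so nothing to check there.

Conflict found: Predict set conflict for F': { 'e' }
The grammar is NOT LL(1).

Answer: No. Predict set conflict for F': { 'e' }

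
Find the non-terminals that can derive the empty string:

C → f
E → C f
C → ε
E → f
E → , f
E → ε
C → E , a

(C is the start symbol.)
ε-productions: C → ε, E → ε
So C, E are immediately nullable.
Every non-terminal is now nullable.
Nullable = { 'C', 'E' }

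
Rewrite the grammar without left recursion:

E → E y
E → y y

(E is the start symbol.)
E is directly left-recursive. The standard transformation for
  A → A α₁ | ... | A α_m | β₁ | ... | β_n
is
  A  → β₁ A' | ... | β_n A'
  A' → α₁ A' | ... | α_m A' | ε

E → y y becomes E → y y E'
E → E y becomes E' → y E'
Add E' → ε

Resulting grammar:
E → y y E'
E' → y E'
E' → ε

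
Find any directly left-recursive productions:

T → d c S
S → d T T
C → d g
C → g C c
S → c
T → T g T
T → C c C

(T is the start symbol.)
T → d c S: starts with d
S → d T T: starts with d
C → d g: starts with d
C → g C c: starts with g
S → c: starts with c
T → T g T: LEFT RECURSIVE (starts with T)
T → C c C: starts with C

The grammar has direct left recursion on: T.

Answer: Yes, T is left-recursive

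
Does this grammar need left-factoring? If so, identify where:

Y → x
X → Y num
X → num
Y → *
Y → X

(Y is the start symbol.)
No, left-factoring is not needed

Left-factoring is needed when two productions for the same non-terminal
share a common prefix on the right-hand side.

Productions for Y:
  Y → x
  Y → *
  Y → X
Productions for X:
  X → Y num
  X → num

No common prefixes found.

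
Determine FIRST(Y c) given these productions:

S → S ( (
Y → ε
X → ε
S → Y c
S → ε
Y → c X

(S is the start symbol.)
{ 'c' }

FIRST sets of the non-terminals involved (from the grammar, by fixed-point iteration):
  FIRST(Y) = { 'c', ε }

To compute FIRST(Y c), process the symbols left to right:
Symbol Y is a non-terminal. Add FIRST(Y) \ {ε} = { 'c' }
Y is nullable (ε ∈ FIRST(Y)), continue to the next symbol.
Symbol c is a terminal. Add 'c' and stop.
FIRST(Y c) = { 'c' }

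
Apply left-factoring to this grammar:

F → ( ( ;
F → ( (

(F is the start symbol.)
Left-factoring transforms A → αβ₁ | αβ₂ into A → αA' and A' → β₁ | β₂
(α is the longest common prefix among the alternatives). Repeat until
no nonterminal has two alternatives with a common prefix.

Round 1: F has alternatives sharing prefix '( ('. Introduce F': F → ( ( F'
  Add: F' → ;
  Add: F' → ε

No remaining common prefixes — done.

Resulting grammar:
F → ( ( F'
F' → ;
F' → ε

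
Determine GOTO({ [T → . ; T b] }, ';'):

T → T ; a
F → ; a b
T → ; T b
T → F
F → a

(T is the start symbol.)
GOTO(I, ';') = CLOSURE({ [A → αX.β] : [A → α.Xβ] ∈ I, X = ';' })

Items with dot before ';', with the dot advanced:
  [T → . ; T b] → [T → ; . T b]
Closure of the advanced items:
  [T → ; . T b] has the dot before T: add [T → . T ; a], [T → . ; T b], [T → . F]
  [T → . F] has the dot before F: add [F → . ; a b], [F → . a]

GOTO = { [F → . ; a b], [F → . a], [T → . ; T b], [T → . F], [T → . T ; a], [T → ; . T b] }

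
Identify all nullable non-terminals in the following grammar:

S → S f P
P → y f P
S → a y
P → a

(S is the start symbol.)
A non-terminal is nullable if it can derive ε (the empty string): either it has an ε-production, or it has a production whose right-hand side consists entirely of nullable non-terminals.

There are no ε-productions, so no non-terminal can derive ε.
No non-terminals are nullable.

Answer: None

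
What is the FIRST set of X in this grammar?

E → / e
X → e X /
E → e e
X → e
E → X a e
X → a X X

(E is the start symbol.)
To compute FIRST(X), examine every production with X on the left-hand side, reading each right-hand side left to right until a non-nullable symbol is reached.

From X → e X /:
  - e is a terminal: add 'e' and stop
From X → e:
  - e is a terminal: add 'e' and stop
From X → a X X:
  - a is a terminal: add 'a' and stop

Collecting: FIRST(X) = { 'a', 'e' }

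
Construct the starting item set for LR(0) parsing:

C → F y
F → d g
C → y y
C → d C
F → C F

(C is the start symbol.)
First, augment the grammar with C' → C
I₀ = CLOSURE({ [C' → . C] }):
  [C' → . C] has the dot before C: add [C → . F y], [C → . y y], [C → . d C]
  [C → . F y] has the dot before F: add [F → . d g], [F → . C F]
No further items can be added.

I₀ = { [C → . F y], [C → . d C], [C → . y y], [C' → . C], [F → . C F], [F → . d g] }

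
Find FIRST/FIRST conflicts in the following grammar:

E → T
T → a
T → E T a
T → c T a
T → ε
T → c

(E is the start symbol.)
Yes. T → a / T → E T a on { 'a' }; T → E T a / T → c T a on { 'c' }; T → E T a / T → c on { 'c' }; T → c T a / T → c on { 'c' }

A FIRST/FIRST conflict occurs when two productions N → α and N → β for the same non-terminal have FIRST(α) ∩ FIRST(β) ≠ ∅ (with ε ∈ FIRST of a nullable right-hand side, so two nullable alternatives also conflict).

FIRST sets of the non-terminals at (or reachable through a nullable prefix from) the front of some alternative:
  FIRST(E) = { 'a', 'c', ε }
  FIRST(T) = { 'a', 'c', ε }

Productions for T:
  T → a: FIRST = { 'a' }
  T → E T a: FIRST = { 'a', 'c' }
  T → c T a: FIRST = { 'c' }
  T → ε: FIRST = { ε }
  T → c: FIRST = { 'c' }
E has only one production, so no FIRST/FIRST conflict is possible there.

Conflict for T: T → a and T → E T a
  Overlap: { 'a' }
Conflict for T: T → E T a and T → c T a
  Overlap: { 'c' }
Conflict for T: T → E T a and T → c
  Overlap: { 'c' }
Conflict for T: T → c T a and T → c
  Overlap: { 'c' }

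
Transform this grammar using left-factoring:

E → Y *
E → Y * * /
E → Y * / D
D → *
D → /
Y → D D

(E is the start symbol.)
E → Y * E'
E' → ε
E' → * /
E' → / D
D → *
D → /
Y → D D

Left-factoring transforms A → αβ₁ | αβ₂ into A → αA' and A' → β₁ | β₂
(α is the longest common prefix among the alternatives). Repeat until
no nonterminal has two alternatives with a common prefix.

Round 1: E has alternatives sharing prefix 'Y *'. Introduce E': E → Y * E'
  Add: E' → ε
  Add: E' → * /
  Add: E' → / D

No remaining common prefixes — done.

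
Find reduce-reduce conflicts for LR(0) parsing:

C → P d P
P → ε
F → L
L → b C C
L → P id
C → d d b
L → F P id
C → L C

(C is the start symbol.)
A reduce-reduce conflict occurs when an LR(0) state has two complete items [A → α .] and [B → β .] — both call for a reduction, and with no lookahead the parser cannot choose between them.

Augment with C' → C and build the canonical LR(0) collection (I0 = CLOSURE({[C' → . C]}), then GOTO on every symbol after a dot until no new states appear). It has 17 states:
  I0: { [C → . L C], [C → . P d P], [C → . d d b], [C' → . C], [F → . L], [L → . F P id], [L → . P id], [L → . b C C], [P → .] }  — shift, reduce
  I1: { [C' → C .] }  — accept
  I2: { [L → F . P id], [P → .] }  — reduce
  I3: { [C → . L C], [C → . P d P], [C → . d d b], [C → L . C], [F → . L], [F → L .], [L → . F P id], [L → . P id], [L → . b C C], [P → .] }  — shift, 2 reduces
  I4: { [C → P . d P], [L → P . id] }  — shift
  I5: { [C → . L C], [C → . P d P], [C → . d d b], [F → . L], [L → . F P id], [L → . P id], [L → . b C C], [L → b . C C], [P → .] }  — shift, reduce
  I6: { [C → d . d b] }  — shift
  I7: { [C → d d . b] }  — shift
  I8: { [C → d d b .] }  — reduce
  I9: { [C → . L C], [C → . P d P], [C → . d d b], [F → . L], [L → . F P id], [L → . P id], [L → . b C C], [L → b C . C], [P → .] }  — shift, reduce
  I10: { [L → b C C .] }  — reduce
  I11: { [C → P d . P], [P → .] }  — reduce
  I12: { [L → P id .] }  — reduce
  I13: { [C → P d P .] }  — reduce
  I14: { [C → L C .] }  — reduce
  I15: { [L → F P . id] }  — shift
  I16: { [L → F P id .] }  — reduce

I3 contains complete items [F → L .], [P → .] — reduce-reduce conflict.

Answer: Yes — I3: [F → L .] vs [P → .]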